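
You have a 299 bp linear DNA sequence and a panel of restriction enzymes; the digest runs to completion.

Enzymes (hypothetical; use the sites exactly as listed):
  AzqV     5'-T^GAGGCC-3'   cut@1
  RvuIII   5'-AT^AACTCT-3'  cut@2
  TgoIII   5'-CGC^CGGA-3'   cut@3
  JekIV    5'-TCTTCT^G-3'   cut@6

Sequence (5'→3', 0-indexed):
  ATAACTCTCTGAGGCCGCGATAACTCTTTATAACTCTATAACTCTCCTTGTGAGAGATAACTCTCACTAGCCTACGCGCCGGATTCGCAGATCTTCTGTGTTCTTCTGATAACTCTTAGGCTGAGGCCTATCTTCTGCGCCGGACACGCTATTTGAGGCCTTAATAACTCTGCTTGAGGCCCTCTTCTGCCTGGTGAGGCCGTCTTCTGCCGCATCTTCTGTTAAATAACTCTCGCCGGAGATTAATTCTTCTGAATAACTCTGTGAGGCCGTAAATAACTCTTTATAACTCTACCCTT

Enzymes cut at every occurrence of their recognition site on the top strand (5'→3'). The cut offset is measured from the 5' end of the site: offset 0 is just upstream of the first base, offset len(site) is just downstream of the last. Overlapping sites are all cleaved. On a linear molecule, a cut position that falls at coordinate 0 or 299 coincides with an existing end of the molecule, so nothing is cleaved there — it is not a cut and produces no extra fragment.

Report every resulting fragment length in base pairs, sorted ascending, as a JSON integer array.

[2,3,4,4,7,7,8,8,8,9,10,10,10,10,11,11,12,12,12,12,13,13,14,14,17,18,19,21]

Site scan:
  AzqV TGAGGCC/1: at [9, 121, 153, 174, 194, 264] ⇒ [10, 122, 154, 175, 195, 265]
  RvuIII ATAACTCT/2: at [0, 19, 29, 37, 56, 108, 163, 225, 255, 275, 285] ⇒ [2, 21, 31, 39, 58, 110, 165, 227, 257, 277, 287]
  TgoIII CGCCGGA/3: at [76, 137, 233] ⇒ [79, 140, 236]
  JekIV TCTTCTG/6: at [91, 101, 130, 182, 202, 214, 247] ⇒ [97, 107, 136, 188, 208, 220, 253]

Pooled cuts: [2, 10, 21, 31, 39, 58, 79, 97, 107, 110, 122, 136, 140, 154, 165, 175, 188, 195, 208, 220, 227, 236, 253, 257, 265, 277, 287]

Fragments:
  [0,2): 2 bp
  [2,10): 8 bp
  [10,21): 11 bp
  [21,31): 10 bp
  [31,39): 8 bp
  [39,58): 19 bp
  [58,79): 21 bp
  [79,97): 18 bp
  [97,107): 10 bp
  [107,110): 3 bp
  [110,122): 12 bp
  [122,136): 14 bp
  [136,140): 4 bp
  [140,154): 14 bp
  [154,165): 11 bp
  [165,175): 10 bp
  [175,188): 13 bp
  [188,195): 7 bp
  [195,208): 13 bp
  [208,220): 12 bp
  [220,227): 7 bp
  [227,236): 9 bp
  [236,253): 17 bp
  [253,257): 4 bp
  [257,265): 8 bp
  [265,277): 12 bp
  [277,287): 10 bp
  [287,299): 12 bp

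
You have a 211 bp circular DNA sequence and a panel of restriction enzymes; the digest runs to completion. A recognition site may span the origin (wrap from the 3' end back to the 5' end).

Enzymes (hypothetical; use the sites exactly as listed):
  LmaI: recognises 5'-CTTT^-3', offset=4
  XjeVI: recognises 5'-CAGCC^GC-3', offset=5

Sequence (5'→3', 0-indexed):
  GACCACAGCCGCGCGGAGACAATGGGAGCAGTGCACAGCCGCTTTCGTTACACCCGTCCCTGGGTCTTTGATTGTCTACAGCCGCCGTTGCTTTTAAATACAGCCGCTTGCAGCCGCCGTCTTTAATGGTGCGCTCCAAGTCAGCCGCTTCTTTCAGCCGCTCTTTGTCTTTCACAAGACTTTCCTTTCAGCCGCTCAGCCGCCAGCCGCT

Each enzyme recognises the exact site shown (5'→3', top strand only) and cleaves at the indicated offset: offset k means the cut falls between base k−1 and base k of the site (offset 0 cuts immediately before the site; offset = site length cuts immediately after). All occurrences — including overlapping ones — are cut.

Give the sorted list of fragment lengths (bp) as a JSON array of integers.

Scan for sites:
  LmaI (CTTT, off=4): starts [41, 65, 90, 120, 150, 162, 168, 179, 184] → cuts [45, 69, 94, 124, 154, 166, 172, 183, 188]
  XjeVI (CAGCCGC, off=5): starts [5, 35, 78, 100, 110, 141, 154, 188, 196, 203] → cuts [10, 40, 83, 105, 115, 146, 159, 193, 201, 208]

All cut coordinates (distinct, sorted): [10, 40, 45, 69, 83, 94, 105, 115, 124, 146, 154, 159, 166, 172, 183, 188, 193, 201, 208]

Fragments:
  10→40: 30 bp
  40→45: 5 bp
  45→69: 24 bp
  69→83: 14 bp
  83→94: 11 bp
  94→105: 11 bp
  105→115: 10 bp
  115→124: 9 bp
  124→146: 22 bp
  146→154: 8 bp
  154→159: 5 bp
  159→166: 7 bp
  166→172: 6 bp
  172→183: 11 bp
  183→188: 5 bp
  188→193: 5 bp
  193→201: 8 bp
  201→208: 7 bp
  208→10 (wrap): 211-208+10 = 13 bp

[5,5,5,5,6,7,7,8,8,9,10,11,11,11,13,14,22,24,30]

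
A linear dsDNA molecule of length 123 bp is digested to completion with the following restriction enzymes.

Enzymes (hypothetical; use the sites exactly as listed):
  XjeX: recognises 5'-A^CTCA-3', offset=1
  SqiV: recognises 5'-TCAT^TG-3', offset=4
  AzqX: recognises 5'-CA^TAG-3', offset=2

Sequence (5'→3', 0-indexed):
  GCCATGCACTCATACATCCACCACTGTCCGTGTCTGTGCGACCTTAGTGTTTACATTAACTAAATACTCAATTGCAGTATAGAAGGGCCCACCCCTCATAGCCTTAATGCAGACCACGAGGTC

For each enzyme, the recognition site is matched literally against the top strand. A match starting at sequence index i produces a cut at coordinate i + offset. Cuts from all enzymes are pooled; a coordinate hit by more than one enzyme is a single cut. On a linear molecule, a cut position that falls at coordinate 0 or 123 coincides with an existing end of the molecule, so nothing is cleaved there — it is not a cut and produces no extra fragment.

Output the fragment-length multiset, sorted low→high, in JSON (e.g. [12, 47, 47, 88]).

Per-enzyme occurrences:
  XjeX ACTCA/1: at [7, 65] ⇒ [8, 66]
  SqiV (TCATTG, off=4): no sites
  AzqX CATAG/2: at [96] ⇒ [98]

All cut coordinates (distinct, sorted): [8, 66, 98]

Fragment lengths:
  [0,8): 8 bp
  [8,66): 58 bp
  [66,98): 32 bp
  [98,123): 25 bp

[8,25,32,58]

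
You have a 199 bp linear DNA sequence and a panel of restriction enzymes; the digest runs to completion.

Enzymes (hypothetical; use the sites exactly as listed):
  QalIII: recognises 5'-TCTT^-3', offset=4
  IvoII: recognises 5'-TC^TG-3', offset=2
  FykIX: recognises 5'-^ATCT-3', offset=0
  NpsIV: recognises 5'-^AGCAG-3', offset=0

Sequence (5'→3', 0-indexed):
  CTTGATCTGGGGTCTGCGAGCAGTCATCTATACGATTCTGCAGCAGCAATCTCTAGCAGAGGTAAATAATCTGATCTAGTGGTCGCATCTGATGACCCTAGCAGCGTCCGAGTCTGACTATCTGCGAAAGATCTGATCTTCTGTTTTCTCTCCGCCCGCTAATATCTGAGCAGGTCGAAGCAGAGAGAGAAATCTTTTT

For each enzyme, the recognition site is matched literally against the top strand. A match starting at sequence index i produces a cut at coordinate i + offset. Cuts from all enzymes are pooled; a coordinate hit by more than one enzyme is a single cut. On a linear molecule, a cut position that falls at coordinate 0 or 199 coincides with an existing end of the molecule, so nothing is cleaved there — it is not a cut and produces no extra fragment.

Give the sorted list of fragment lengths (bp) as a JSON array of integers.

Per-enzyme occurrences:
  QalIII TCTT/4: at [136, 192] ⇒ [140, 196]
  IvoII TCTG/2: at [5, 12, 36, 69, 87, 112, 120, 131, 139, 164] ⇒ [7, 14, 38, 71, 89, 114, 122, 133, 141, 166]
  FykIX ATCT/0: at [4, 25, 48, 68, 73, 86, 119, 130, 135, 163, 191] ⇒ [4, 25, 48, 68, 73, 86, 119, 130, 135, 163, 191]
  NpsIV AGCAG/0: at [18, 41, 54, 99, 168, 178] ⇒ [18, 41, 54, 99, 168, 178]

Pooled cuts: [4, 7, 14, 18, 25, 38, 41, 48, 54, 68, 71, 73, 86, 89, 99, 114, 119, 122, 130, 133, 135, 140, 141, 163, 166, 168, 178, 191, 196]

Fragments:
  [0,4): 4 bp
  [4,7): 3 bp
  [7,14): 7 bp
  [14,18): 4 bp
  [18,25): 7 bp
  [25,38): 13 bp
  [38,41): 3 bp
  [41,48): 7 bp
  [48,54): 6 bp
  [54,68): 14 bp
  [68,71): 3 bp
  [71,73): 2 bp
  [73,86): 13 bp
  [86,89): 3 bp
  [89,99): 10 bp
  [99,114): 15 bp
  [114,119): 5 bp
  [119,122): 3 bp
  [122,130): 8 bp
  [130,133): 3 bp
  [133,135): 2 bp
  [135,140): 5 bp
  [140,141): 1 bp
  [141,163): 22 bp
  [163,166): 3 bp
  [166,168): 2 bp
  [168,178): 10 bp
  [178,191): 13 bp
  [191,196): 5 bp
  [196,199): 3 bp

[1,2,2,2,3,3,3,3,3,3,3,3,4,4,5,5,5,6,7,7,7,8,10,10,13,13,13,14,15,22]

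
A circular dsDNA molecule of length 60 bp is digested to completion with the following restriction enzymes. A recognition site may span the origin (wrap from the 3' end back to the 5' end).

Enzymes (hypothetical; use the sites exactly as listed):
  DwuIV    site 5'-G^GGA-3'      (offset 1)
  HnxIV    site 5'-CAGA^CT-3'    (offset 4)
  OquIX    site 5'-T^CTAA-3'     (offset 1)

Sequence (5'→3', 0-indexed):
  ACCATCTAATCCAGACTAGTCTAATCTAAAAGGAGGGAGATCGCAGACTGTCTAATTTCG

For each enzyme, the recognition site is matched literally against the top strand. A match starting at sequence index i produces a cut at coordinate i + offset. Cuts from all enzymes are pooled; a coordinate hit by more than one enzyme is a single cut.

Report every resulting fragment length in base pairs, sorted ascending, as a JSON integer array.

Per-enzyme occurrences:
  DwuIV (GGGA, off=1): starts [34] → cuts [35]
  HnxIV (CAGACT, off=4): starts [11, 43] → cuts [15, 47]
  OquIX (TCTAA, off=1): starts [4, 19, 24, 50] → cuts [5, 20, 25, 51]

All cut coordinates (distinct, sorted): [5, 15, 20, 25, 35, 47, 51]

Fragment lengths:
  5→15: 10 bp
  15→20: 5 bp
  20→25: 5 bp
  25→35: 10 bp
  35→47: 12 bp
  47→51: 4 bp
  51→5 (wrap): 60-51+5 = 14 bp

[4,5,5,10,10,12,14]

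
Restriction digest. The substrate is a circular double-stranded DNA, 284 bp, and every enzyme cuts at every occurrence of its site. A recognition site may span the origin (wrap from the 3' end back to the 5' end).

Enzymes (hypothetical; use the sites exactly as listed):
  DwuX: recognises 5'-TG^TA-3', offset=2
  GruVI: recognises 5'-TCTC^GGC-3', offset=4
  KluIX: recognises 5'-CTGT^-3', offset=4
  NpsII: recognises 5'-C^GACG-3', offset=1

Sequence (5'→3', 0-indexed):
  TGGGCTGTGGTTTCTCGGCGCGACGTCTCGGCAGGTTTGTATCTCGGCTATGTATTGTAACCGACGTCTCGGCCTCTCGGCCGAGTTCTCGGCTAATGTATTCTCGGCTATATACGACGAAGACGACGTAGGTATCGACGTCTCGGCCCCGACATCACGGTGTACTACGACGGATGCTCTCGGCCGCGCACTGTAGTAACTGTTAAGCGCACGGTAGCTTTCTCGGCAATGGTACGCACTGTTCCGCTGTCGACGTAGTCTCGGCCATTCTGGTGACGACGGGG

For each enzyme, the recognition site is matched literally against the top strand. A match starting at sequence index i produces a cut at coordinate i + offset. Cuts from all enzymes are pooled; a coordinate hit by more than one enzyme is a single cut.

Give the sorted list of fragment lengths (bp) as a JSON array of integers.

[1,1,5,5,5,6,6,7,7,8,8,8,8,8,8,8,9,9,10,10,11,12,12,12,13,15,15,18,18,21]

Per-enzyme occurrences:
  DwuX (TGTA, off=2): starts [37, 50, 55, 96, 160, 191] → cuts [39, 52, 57, 98, 162, 193]
  GruVI (TCTCGGC, off=4): starts [12, 25, 41, 66, 74, 86, 101, 140, 177, 220, 258] → cuts [16, 29, 45, 70, 78, 90, 105, 144, 181, 224, 262]
  KluIX (CTGT, off=4): starts [4, 190, 199, 238, 246] → cuts [8, 194, 203, 242, 250]
  NpsII (CGACG, off=1): starts [20, 61, 114, 123, 135, 167, 250, 276] → cuts [21, 62, 115, 124, 136, 168, 251, 277]

Pooled cuts: [8, 16, 21, 29, 39, 45, 52, 57, 62, 70, 78, 90, 98, 105, 115, 124, 136, 144, 162, 168, 181, 193, 194, 203, 224, 242, 250, 251, 262, 277]

Fragments:
  8→16: 8 bp
  16→21: 5 bp
  21→29: 8 bp
  29→39: 10 bp
  39→45: 6 bp
  45→52: 7 bp
  52→57: 5 bp
  57→62: 5 bp
  62→70: 8 bp
  70→78: 8 bp
  78→90: 12 bp
  90→98: 8 bp
  98→105: 7 bp
  105→115: 10 bp
  115→124: 9 bp
  124→136: 12 bp
  136→144: 8 bp
  144→162: 18 bp
  162→168: 6 bp
  168→181: 13 bp
  181→193: 12 bp
  193→194: 1 bp
  194→203: 9 bp
  203→224: 21 bp
  224→242: 18 bp
  242→250: 8 bp
  250→251: 1 bp
  251→262: 11 bp
  262→277: 15 bp
  277→8 (wrap): 284-277+8 = 15 bp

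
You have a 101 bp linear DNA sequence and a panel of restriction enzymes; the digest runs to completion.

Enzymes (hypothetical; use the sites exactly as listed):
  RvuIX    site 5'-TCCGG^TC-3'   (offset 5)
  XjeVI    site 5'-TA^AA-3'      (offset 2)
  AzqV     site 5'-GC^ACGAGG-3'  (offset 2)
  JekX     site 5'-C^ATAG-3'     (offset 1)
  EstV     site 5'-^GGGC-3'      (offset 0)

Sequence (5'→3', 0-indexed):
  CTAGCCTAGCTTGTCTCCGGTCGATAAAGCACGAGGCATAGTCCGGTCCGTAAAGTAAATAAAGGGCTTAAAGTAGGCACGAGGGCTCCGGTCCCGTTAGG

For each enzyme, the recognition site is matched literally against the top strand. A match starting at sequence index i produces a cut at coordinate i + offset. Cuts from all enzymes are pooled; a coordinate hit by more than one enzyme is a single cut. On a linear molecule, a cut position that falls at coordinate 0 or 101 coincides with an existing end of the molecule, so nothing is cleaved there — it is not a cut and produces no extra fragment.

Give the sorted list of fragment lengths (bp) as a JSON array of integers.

[2,4,4,4,5,6,6,7,7,8,9,9,10,20]

Per-enzyme occurrences:
  RvuIX TCCGGTC/5: at [15, 41, 86] ⇒ [20, 46, 91]
  XjeVI TAAA/2: at [24, 50, 55, 59, 68] ⇒ [26, 52, 57, 61, 70]
  AzqV GCACGAGG/2: at [28, 76] ⇒ [30, 78]
  JekX CATAG/1: at [36] ⇒ [37]
  EstV GGGC/0: at [63, 82] ⇒ [63, 82]

Pooled cuts: [20, 26, 30, 37, 46, 52, 57, 61, 63, 70, 78, 82, 91]

Fragments:
  [0,20): 20 bp
  [20,26): 6 bp
  [26,30): 4 bp
  [30,37): 7 bp
  [37,46): 9 bp
  [46,52): 6 bp
  [52,57): 5 bp
  [57,61): 4 bp
  [61,63): 2 bp
  [63,70): 7 bp
  [70,78): 8 bp
  [78,82): 4 bp
  [82,91): 9 bp
  [91,101): 10 bp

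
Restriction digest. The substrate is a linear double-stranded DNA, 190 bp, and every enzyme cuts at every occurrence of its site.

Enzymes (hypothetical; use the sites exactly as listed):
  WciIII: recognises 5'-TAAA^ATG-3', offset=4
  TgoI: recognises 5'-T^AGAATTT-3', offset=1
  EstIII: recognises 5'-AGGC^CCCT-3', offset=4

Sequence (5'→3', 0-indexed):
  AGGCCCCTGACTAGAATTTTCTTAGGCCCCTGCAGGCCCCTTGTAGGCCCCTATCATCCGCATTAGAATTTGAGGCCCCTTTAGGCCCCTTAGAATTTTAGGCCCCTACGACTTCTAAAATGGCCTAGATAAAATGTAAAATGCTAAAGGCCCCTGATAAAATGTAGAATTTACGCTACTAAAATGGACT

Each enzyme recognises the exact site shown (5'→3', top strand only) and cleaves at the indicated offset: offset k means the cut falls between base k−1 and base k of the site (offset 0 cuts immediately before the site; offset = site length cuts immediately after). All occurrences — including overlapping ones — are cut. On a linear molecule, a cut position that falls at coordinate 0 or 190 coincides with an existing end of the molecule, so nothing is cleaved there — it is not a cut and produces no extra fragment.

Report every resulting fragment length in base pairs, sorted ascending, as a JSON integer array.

[4,4,5,7,7,8,10,10,10,11,11,12,12,14,15,16,16,18]

Site scan:
  WciIII TAAAATG/4: at [115, 129, 136, 157, 179] ⇒ [119, 133, 140, 161, 183]
  TgoI TAGAATTT/1: at [11, 63, 90, 164] ⇒ [12, 64, 91, 165]
  EstIII AGGCCCCT/4: at [0, 23, 33, 44, 72, 82, 99, 147] ⇒ [4, 27, 37, 48, 76, 86, 103, 151]

Pooled cuts: [4, 12, 27, 37, 48, 64, 76, 86, 91, 103, 119, 133, 140, 151, 161, 165, 183]

Fragment lengths:
  [0,4): 4 bp
  [4,12): 8 bp
  [12,27): 15 bp
  [27,37): 10 bp
  [37,48): 11 bp
  [48,64): 16 bp
  [64,76): 12 bp
  [76,86): 10 bp
  [86,91): 5 bp
  [91,103): 12 bp
  [103,119): 16 bp
  [119,133): 14 bp
  [133,140): 7 bp
  [140,151): 11 bp
  [151,161): 10 bp
  [161,165): 4 bp
  [165,183): 18 bp
  [183,190): 7 bp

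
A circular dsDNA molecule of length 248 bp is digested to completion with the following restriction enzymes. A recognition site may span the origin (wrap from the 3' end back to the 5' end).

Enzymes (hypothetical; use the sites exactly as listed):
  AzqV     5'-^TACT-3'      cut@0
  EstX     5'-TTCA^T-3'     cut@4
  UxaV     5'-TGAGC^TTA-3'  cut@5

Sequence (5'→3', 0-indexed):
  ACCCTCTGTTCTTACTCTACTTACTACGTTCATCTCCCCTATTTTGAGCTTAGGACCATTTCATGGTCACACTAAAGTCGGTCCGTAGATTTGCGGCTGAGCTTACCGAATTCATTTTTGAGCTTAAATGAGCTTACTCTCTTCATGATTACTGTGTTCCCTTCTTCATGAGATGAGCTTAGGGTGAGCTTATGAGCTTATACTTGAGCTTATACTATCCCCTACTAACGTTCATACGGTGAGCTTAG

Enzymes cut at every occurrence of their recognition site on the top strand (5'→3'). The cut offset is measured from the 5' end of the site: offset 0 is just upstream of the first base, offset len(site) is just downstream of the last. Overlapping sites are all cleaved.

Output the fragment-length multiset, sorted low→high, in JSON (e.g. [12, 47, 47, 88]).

Per-enzyme occurrences:
  AzqV TACT/0: at [12, 17, 21, 134, 149, 200, 212, 222] ⇒ [12, 17, 21, 134, 149, 200, 212, 222]
  EstX TTCAT/4: at [28, 59, 110, 141, 164, 230] ⇒ [32, 63, 114, 145, 168, 234]
  UxaV TGAGCTTA/5: at [44, 97, 118, 128, 173, 184, 192, 204, 239] ⇒ [49, 102, 123, 133, 178, 189, 197, 209, 244]

All cut coordinates (distinct, sorted): [12, 17, 21, 32, 49, 63, 102, 114, 123, 133, 134, 145, 149, 168, 178, 189, 197, 200, 209, 212, 222, 234, 244]

Fragments:
  12→17: 5 bp
  17→21: 4 bp
  21→32: 11 bp
  32→49: 17 bp
  49→63: 14 bp
  63→102: 39 bp
  102→114: 12 bp
  114→123: 9 bp
  123→133: 10 bp
  133→134: 1 bp
  134→145: 11 bp
  145→149: 4 bp
  149→168: 19 bp
  168→178: 10 bp
  178→189: 11 bp
  189→197: 8 bp
  197→200: 3 bp
  200→209: 9 bp
  209→212: 3 bp
  212→222: 10 bp
  222→234: 12 bp
  234→244: 10 bp
  244→12 (wrap): 248-244+12 = 16 bp

[1,3,3,4,4,5,8,9,9,10,10,10,10,11,11,11,12,12,14,16,17,19,39]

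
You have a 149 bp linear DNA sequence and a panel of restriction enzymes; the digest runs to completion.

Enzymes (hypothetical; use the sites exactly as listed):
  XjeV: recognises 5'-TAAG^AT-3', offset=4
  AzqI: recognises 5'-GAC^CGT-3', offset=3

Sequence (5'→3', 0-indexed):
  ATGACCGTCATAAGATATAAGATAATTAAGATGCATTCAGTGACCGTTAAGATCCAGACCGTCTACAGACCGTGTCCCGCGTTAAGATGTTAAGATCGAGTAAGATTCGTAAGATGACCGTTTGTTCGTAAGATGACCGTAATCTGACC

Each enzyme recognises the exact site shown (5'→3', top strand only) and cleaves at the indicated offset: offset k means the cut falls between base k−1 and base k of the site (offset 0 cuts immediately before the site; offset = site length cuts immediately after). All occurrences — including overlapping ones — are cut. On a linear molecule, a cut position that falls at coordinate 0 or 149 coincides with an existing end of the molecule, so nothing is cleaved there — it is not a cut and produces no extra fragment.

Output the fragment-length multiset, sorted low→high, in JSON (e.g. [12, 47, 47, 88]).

Per-enzyme occurrences:
  XjeV (TAAGAT, off=4): starts [10, 17, 26, 47, 82, 90, 100, 109, 128] → cuts [14, 21, 30, 51, 86, 94, 104, 113, 132]
  AzqI (GACCGT, off=3): starts [2, 41, 56, 67, 115, 134] → cuts [5, 44, 59, 70, 118, 137]

All cut coordinates (distinct, sorted): [5, 14, 21, 30, 44, 51, 59, 70, 86, 94, 104, 113, 118, 132, 137]

Fragments:
  [0,5): 5 bp
  [5,14): 9 bp
  [14,21): 7 bp
  [21,30): 9 bp
  [30,44): 14 bp
  [44,51): 7 bp
  [51,59): 8 bp
  [59,70): 11 bp
  [70,86): 16 bp
  [86,94): 8 bp
  [94,104): 10 bp
  [104,113): 9 bp
  [113,118): 5 bp
  [118,132): 14 bp
  [132,137): 5 bp
  [137,149): 12 bp

[5,5,5,7,7,8,8,9,9,9,10,11,12,14,14,16]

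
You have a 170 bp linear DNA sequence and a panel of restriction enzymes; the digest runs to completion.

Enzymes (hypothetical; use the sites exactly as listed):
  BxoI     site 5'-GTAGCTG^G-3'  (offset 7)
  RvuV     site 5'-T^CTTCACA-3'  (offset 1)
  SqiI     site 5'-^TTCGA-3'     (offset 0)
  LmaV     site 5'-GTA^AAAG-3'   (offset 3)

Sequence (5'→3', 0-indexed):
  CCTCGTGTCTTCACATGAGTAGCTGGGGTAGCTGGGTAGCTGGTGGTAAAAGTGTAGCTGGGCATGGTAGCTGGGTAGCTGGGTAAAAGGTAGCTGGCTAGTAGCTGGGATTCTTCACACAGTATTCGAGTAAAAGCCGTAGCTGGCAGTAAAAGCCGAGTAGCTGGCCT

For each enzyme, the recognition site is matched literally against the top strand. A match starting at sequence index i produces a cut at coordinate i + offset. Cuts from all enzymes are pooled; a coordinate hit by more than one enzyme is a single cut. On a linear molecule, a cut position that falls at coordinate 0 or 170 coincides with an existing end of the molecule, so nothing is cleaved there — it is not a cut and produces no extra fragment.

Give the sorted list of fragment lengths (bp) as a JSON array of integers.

[4,4,5,6,6,8,8,8,8,9,11,11,12,12,13,13,15,17]

Scan for sites:
  BxoI GTAGCTGG/7: at [18, 27, 35, 53, 66, 74, 89, 100, 138, 159] ⇒ [25, 34, 42, 60, 73, 81, 96, 107, 145, 166]
  RvuV TCTTCACA/1: at [7, 111] ⇒ [8, 112]
  SqiI TTCGA/0: at [124] ⇒ [124]
  LmaV GTAAAAG/3: at [45, 82, 129, 148] ⇒ [48, 85, 132, 151]

Pooled cuts: [8, 25, 34, 42, 48, 60, 73, 81, 85, 96, 107, 112, 124, 132, 145, 151, 166]

Fragments:
  [0,8): 8 bp
  [8,25): 17 bp
  [25,34): 9 bp
  [34,42): 8 bp
  [42,48): 6 bp
  [48,60): 12 bp
  [60,73): 13 bp
  [73,81): 8 bp
  [81,85): 4 bp
  [85,96): 11 bp
  [96,107): 11 bp
  [107,112): 5 bp
  [112,124): 12 bp
  [124,132): 8 bp
  [132,145): 13 bp
  [145,151): 6 bp
  [151,166): 15 bp
  [166,170): 4 bp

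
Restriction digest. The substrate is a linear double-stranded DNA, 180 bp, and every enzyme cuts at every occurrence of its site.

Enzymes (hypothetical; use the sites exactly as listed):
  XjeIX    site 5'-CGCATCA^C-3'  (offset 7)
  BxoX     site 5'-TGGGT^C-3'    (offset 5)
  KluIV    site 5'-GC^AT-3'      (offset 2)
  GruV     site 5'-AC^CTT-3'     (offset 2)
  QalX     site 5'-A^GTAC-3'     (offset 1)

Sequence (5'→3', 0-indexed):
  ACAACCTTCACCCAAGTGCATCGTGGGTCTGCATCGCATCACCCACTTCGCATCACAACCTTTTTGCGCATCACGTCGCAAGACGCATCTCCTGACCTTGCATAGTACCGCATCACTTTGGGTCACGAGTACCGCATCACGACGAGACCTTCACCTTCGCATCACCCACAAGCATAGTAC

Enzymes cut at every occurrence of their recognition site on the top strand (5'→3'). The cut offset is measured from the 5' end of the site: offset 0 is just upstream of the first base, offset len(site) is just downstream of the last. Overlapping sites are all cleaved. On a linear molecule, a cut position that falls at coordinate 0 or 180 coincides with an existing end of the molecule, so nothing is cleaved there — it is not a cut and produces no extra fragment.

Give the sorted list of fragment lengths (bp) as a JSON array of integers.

[3,3,4,4,4,4,4,4,4,4,4,5,5,5,5,6,6,7,7,8,9,9,9,10,10,10,13,14]

Site scan:
  XjeIX CGCATCAC/7: at [34, 48, 66, 108, 132, 157] ⇒ [41, 55, 73, 115, 139, 164]
  BxoX TGGGTC/5: at [23, 118] ⇒ [28, 123]
  KluIV GCAT/2: at [17, 30, 35, 49, 67, 84, 99, 109, 133, 158, 171] ⇒ [19, 32, 37, 51, 69, 86, 101, 111, 135, 160, 173]
  GruV ACCTT/2: at [3, 57, 94, 146, 152] ⇒ [5, 59, 96, 148, 154]
  QalX AGTAC/1: at [103, 127, 175] ⇒ [104, 128, 176]

All cut coordinates (distinct, sorted): [5, 19, 28, 32, 37, 41, 51, 55, 59, 69, 73, 86, 96, 101, 104, 111, 115, 123, 128, 135, 139, 148, 154, 160, 164, 173, 176]

Fragments:
  [0,5): 5 bp
  [5,19): 14 bp
  [19,28): 9 bp
  [28,32): 4 bp
  [32,37): 5 bp
  [37,41): 4 bp
  [41,51): 10 bp
  [51,55): 4 bp
  [55,59): 4 bp
  [59,69): 10 bp
  [69,73): 4 bp
  [73,86): 13 bp
  [86,96): 10 bp
  [96,101): 5 bp
  [101,104): 3 bp
  [104,111): 7 bp
  [111,115): 4 bp
  [115,123): 8 bp
  [123,128): 5 bp
  [128,135): 7 bp
  [135,139): 4 bp
  [139,148): 9 bp
  [148,154): 6 bp
  [154,160): 6 bp
  [160,164): 4 bp
  [164,173): 9 bp
  [173,176): 3 bp
  [176,180): 4 bp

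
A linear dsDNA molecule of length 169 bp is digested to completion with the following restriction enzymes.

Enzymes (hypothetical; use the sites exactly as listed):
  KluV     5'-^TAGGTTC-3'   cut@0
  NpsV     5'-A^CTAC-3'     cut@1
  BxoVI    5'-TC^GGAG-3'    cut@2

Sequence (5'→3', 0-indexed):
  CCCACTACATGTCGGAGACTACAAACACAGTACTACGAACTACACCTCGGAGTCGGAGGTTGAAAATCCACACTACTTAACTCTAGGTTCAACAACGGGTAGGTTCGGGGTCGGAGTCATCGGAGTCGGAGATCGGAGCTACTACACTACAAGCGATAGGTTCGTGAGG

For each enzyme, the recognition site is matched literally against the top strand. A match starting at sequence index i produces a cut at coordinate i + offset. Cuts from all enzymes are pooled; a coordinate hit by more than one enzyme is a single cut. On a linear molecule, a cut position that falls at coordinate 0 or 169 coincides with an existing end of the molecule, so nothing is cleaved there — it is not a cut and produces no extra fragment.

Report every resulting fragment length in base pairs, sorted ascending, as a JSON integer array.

Per-enzyme occurrences:
  KluV (TAGGTTC, off=0): starts [83, 99, 156] → cuts [83, 99, 156]
  NpsV (ACTAC, off=1): starts [3, 17, 31, 38, 71, 140, 145] → cuts [4, 18, 32, 39, 72, 141, 146]
  BxoVI (TCGGAG, off=2): starts [11, 46, 52, 110, 119, 125, 132] → cuts [13, 48, 54, 112, 121, 127, 134]

Pooled cuts: [4, 13, 18, 32, 39, 48, 54, 72, 83, 99, 112, 121, 127, 134, 141, 146, 156]

Fragment lengths:
  [0,4): 4 bp
  [4,13): 9 bp
  [13,18): 5 bp
  [18,32): 14 bp
  [32,39): 7 bp
  [39,48): 9 bp
  [48,54): 6 bp
  [54,72): 18 bp
  [72,83): 11 bp
  [83,99): 16 bp
  [99,112): 13 bp
  [112,121): 9 bp
  [121,127): 6 bp
  [127,134): 7 bp
  [134,141): 7 bp
  [141,146): 5 bp
  [146,156): 10 bp
  [156,169): 13 bp

[4,5,5,6,6,7,7,7,9,9,9,10,11,13,13,14,16,18]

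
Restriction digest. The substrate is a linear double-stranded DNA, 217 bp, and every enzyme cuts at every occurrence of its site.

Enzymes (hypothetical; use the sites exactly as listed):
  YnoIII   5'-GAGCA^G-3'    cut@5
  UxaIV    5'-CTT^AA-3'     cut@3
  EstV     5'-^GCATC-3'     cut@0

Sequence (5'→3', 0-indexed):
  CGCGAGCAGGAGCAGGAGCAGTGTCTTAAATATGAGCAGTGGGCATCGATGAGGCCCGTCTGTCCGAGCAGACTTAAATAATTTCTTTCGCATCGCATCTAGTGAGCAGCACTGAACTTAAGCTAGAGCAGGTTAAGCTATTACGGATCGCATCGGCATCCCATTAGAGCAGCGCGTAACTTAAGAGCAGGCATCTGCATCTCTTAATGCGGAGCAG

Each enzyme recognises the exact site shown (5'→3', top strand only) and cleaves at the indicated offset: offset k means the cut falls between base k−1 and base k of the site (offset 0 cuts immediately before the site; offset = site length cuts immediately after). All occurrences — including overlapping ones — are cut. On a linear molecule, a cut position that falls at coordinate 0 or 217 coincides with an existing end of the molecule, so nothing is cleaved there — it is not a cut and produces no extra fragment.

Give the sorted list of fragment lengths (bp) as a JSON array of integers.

Per-enzyme occurrences:
  YnoIII (GAGCAG, off=5): starts [3, 9, 15, 33, 65, 103, 125, 166, 184, 211] → cuts [8, 14, 20, 38, 70, 108, 130, 171, 189, 216]
  UxaIV (CTTAA, off=3): starts [24, 72, 116, 179, 202] → cuts [27, 75, 119, 182, 205]
  EstV (GCATC, off=0): starts [42, 89, 94, 149, 155, 190, 196] → cuts [42, 89, 94, 149, 155, 190, 196]

All cut coordinates (distinct, sorted): [8, 14, 20, 27, 38, 42, 70, 75, 89, 94, 108, 119, 130, 149, 155, 171, 182, 189, 190, 196, 205, 216]

Fragment lengths:
  [0,8): 8 bp
  [8,14): 6 bp
  [14,20): 6 bp
  [20,27): 7 bp
  [27,38): 11 bp
  [38,42): 4 bp
  [42,70): 28 bp
  [70,75): 5 bp
  [75,89): 14 bp
  [89,94): 5 bp
  [94,108): 14 bp
  [108,119): 11 bp
  [119,130): 11 bp
  [130,149): 19 bp
  [149,155): 6 bp
  [155,171): 16 bp
  [171,182): 11 bp
  [182,189): 7 bp
  [189,190): 1 bp
  [190,196): 6 bp
  [196,205): 9 bp
  [205,216): 11 bp
  [216,217): 1 bp

[1,1,4,5,5,6,6,6,6,7,7,8,9,11,11,11,11,11,14,14,16,19,28]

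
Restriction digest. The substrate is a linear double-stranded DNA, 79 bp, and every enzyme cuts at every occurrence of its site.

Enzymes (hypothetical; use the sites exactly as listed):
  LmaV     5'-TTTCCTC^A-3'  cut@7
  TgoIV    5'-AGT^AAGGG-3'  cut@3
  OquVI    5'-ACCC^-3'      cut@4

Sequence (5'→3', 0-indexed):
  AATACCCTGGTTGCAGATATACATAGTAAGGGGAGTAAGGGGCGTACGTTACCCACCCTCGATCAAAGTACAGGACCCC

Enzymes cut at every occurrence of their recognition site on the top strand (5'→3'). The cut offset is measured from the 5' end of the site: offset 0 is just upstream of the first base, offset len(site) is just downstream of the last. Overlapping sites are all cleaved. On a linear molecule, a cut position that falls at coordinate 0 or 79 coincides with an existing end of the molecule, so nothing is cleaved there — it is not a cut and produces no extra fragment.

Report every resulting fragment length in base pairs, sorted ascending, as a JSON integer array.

Scan for sites:
  LmaV (TTTCCTCA, off=7): no sites
  TgoIV AGTAAGGG/3: at [24, 33] ⇒ [27, 36]
  OquVI ACCC/4: at [3, 50, 54, 74] ⇒ [7, 54, 58, 78]

All cut coordinates (distinct, sorted): [7, 27, 36, 54, 58, 78]

Fragments:
  [0,7): 7 bp
  [7,27): 20 bp
  [27,36): 9 bp
  [36,54): 18 bp
  [54,58): 4 bp
  [58,78): 20 bp
  [78,79): 1 bp

[1,4,7,9,18,20,20]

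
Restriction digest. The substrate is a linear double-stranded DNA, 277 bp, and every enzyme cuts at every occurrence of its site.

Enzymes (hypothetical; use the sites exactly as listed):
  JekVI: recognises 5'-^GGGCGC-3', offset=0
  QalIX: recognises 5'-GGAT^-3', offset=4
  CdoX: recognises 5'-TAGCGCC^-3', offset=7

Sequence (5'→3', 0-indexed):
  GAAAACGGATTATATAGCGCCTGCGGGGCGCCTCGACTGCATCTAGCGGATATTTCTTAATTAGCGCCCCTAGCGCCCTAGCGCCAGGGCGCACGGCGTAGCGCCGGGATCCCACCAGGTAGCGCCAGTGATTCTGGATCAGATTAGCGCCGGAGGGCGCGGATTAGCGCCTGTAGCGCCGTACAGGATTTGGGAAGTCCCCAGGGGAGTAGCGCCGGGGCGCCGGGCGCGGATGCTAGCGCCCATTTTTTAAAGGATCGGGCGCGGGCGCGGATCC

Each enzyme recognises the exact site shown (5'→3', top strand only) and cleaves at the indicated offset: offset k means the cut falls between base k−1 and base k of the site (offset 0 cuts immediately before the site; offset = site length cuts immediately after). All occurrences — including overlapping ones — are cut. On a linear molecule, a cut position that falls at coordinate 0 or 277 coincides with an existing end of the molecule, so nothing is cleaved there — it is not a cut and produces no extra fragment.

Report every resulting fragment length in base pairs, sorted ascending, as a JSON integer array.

[1,1,1,2,3,4,5,6,7,7,8,9,9,9,9,10,10,10,10,11,12,13,15,16,17,19,26,27]

Scan for sites:
  JekVI (GGGCGC, off=0): starts [25, 86, 154, 217, 224, 259, 265] → cuts [25, 86, 154, 217, 224, 259, 265]
  QalIX (GGAT, off=4): starts [6, 47, 106, 135, 160, 185, 230, 254, 271] → cuts [10, 51, 110, 139, 164, 189, 234, 258, 275]
  CdoX (TAGCGCC, off=7): starts [14, 61, 70, 78, 98, 119, 144, 164, 173, 209, 236] → cuts [21, 68, 77, 85, 105, 126, 151, 171, 180, 216, 243]

Pooled cuts: [10, 21, 25, 51, 68, 77, 85, 86, 105, 110, 126, 139, 151, 154, 164, 171, 180, 189, 216, 217, 224, 234, 243, 258, 259, 265, 275]

Fragments:
  [0,10): 10 bp
  [10,21): 11 bp
  [21,25): 4 bp
  [25,51): 26 bp
  [51,68): 17 bp
  [68,77): 9 bp
  [77,85): 8 bp
  [85,86): 1 bp
  [86,105): 19 bp
  [105,110): 5 bp
  [110,126): 16 bp
  [126,139): 13 bp
  [139,151): 12 bp
  [151,154): 3 bp
  [154,164): 10 bp
  [164,171): 7 bp
  [171,180): 9 bp
  [180,189): 9 bp
  [189,216): 27 bp
  [216,217): 1 bp
  [217,224): 7 bp
  [224,234): 10 bp
  [234,243): 9 bp
  [243,258): 15 bp
  [258,259): 1 bp
  [259,265): 6 bp
  [265,275): 10 bp
  [275,277): 2 bp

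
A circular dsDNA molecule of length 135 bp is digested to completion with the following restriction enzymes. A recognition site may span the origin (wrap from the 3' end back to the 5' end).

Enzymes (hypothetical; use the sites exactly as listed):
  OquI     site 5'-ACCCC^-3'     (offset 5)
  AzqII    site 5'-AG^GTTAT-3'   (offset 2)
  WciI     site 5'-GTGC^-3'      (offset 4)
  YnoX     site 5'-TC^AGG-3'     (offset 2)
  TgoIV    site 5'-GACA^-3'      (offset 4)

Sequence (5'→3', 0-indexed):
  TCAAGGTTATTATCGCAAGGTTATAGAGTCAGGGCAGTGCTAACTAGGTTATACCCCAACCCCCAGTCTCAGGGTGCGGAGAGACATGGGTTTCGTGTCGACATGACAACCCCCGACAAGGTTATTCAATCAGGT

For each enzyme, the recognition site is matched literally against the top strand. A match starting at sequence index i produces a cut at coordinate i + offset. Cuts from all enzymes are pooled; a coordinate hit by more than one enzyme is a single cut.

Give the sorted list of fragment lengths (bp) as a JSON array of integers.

[2,5,5,5,6,7,7,7,9,9,10,10,11,11,14,17]

Per-enzyme occurrences:
  OquI (ACCCC, off=5): starts [52, 58, 108] → cuts [57, 63, 113]
  AzqII (AGGTTAT, off=2): starts [3, 17, 45, 118] → cuts [5, 19, 47, 120]
  WciI (GTGC, off=4): starts [36, 73] → cuts [40, 77]
  YnoX (TCAGG, off=2): starts [28, 68, 129] → cuts [30, 70, 131]
  TgoIV (GACA, off=4): starts [82, 99, 104, 114] → cuts [86, 103, 108, 118]

All cut coordinates (distinct, sorted): [5, 19, 30, 40, 47, 57, 63, 70, 77, 86, 103, 108, 113, 118, 120, 131]

Fragments:
  5→19: 14 bp
  19→30: 11 bp
  30→40: 10 bp
  40→47: 7 bp
  47→57: 10 bp
  57→63: 6 bp
  63→70: 7 bp
  70→77: 7 bp
  77→86: 9 bp
  86→103: 17 bp
  103→108: 5 bp
  108→113: 5 bp
  113→118: 5 bp
  118→120: 2 bp
  120→131: 11 bp
  131→5 (wrap): 135-131+5 = 9 bp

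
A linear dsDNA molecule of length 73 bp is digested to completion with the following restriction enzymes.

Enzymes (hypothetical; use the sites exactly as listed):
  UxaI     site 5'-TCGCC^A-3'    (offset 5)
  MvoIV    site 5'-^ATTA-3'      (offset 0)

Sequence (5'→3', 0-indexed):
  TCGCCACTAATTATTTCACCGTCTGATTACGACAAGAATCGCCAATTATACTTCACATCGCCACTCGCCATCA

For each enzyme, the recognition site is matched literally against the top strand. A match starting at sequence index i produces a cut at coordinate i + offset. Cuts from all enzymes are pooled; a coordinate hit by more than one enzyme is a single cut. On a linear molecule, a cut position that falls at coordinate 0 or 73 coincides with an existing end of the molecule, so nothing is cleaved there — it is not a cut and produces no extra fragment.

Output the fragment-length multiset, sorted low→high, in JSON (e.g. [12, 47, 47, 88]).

Per-enzyme occurrences:
  UxaI TCGCCA/5: at [0, 38, 57, 64] ⇒ [5, 43, 62, 69]
  MvoIV ATTA/0: at [9, 25, 44] ⇒ [9, 25, 44]

Pooled cuts: [5, 9, 25, 43, 44, 62, 69]

Fragments:
  [0,5): 5 bp
  [5,9): 4 bp
  [9,25): 16 bp
  [25,43): 18 bp
  [43,44): 1 bp
  [44,62): 18 bp
  [62,69): 7 bp
  [69,73): 4 bp

[1,4,4,5,7,16,18,18]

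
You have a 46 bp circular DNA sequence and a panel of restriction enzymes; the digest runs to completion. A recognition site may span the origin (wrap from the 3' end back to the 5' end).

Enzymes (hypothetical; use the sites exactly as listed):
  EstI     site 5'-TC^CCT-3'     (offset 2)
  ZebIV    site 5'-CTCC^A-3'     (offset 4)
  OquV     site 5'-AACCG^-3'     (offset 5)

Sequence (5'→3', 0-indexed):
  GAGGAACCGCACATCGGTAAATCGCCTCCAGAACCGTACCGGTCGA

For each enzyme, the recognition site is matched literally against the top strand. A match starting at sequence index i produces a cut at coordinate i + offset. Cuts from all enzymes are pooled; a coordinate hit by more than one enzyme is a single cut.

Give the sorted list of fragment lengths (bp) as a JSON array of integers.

Scan for sites:
  EstI (TCCCT, off=2): no sites
  ZebIV (CTCCA, off=4): starts [25] → cuts [29]
  OquV (AACCG, off=5): starts [4, 31] → cuts [9, 36]

Pooled cuts: [9, 29, 36]

Fragment lengths:
  9→29: 20 bp
  29→36: 7 bp
  36→9 (wrap): 46-36+9 = 19 bp

[7,19,20]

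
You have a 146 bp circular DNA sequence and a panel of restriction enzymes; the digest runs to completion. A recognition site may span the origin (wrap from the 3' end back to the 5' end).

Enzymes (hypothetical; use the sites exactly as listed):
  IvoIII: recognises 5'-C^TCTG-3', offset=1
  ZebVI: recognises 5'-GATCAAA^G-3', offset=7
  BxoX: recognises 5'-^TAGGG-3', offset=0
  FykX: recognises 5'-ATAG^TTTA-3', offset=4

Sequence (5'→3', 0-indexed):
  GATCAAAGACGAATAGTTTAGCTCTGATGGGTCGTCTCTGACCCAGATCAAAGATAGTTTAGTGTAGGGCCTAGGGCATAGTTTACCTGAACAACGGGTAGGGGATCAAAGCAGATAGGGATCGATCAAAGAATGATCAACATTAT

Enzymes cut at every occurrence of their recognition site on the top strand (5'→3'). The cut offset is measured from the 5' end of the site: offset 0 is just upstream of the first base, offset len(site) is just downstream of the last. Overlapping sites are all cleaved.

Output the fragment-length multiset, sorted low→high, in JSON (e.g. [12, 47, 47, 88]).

Scan for sites:
  IvoIII (CTCTG, off=1): starts [21, 35] → cuts [22, 36]
  ZebVI (GATCAAAG, off=7): starts [0, 45, 103, 123] → cuts [7, 52, 110, 130]
  BxoX (TAGGG, off=0): starts [64, 71, 98, 115] → cuts [64, 71, 98, 115]
  FykX (ATAGTTTA, off=4): starts [12, 53, 77] → cuts [16, 57, 81]

All cut coordinates (distinct, sorted): [7, 16, 22, 36, 52, 57, 64, 71, 81, 98, 110, 115, 130]

Fragments:
  7→16: 9 bp
  16→22: 6 bp
  22→36: 14 bp
  36→52: 16 bp
  52→57: 5 bp
  57→64: 7 bp
  64→71: 7 bp
  71→81: 10 bp
  81→98: 17 bp
  98→110: 12 bp
  110→115: 5 bp
  115→130: 15 bp
  130→7 (wrap): 146-130+7 = 23 bp

[5,5,6,7,7,9,10,12,14,15,16,17,23]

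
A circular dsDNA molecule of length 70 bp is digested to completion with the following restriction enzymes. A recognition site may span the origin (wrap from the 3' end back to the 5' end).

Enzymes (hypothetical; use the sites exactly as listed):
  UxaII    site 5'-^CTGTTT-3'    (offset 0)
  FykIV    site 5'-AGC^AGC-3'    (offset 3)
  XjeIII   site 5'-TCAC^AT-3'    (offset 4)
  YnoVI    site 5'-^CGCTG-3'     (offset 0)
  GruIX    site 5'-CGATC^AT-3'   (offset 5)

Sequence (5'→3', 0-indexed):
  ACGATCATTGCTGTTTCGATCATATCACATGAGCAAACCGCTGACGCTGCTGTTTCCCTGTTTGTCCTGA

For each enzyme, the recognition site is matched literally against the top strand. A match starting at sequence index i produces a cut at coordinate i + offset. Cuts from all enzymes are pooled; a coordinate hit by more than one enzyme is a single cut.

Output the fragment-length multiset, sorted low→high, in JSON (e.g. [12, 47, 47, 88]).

Site scan:
  UxaII CTGTTT/0: at [10, 49, 57] ⇒ [10, 49, 57]
  FykIV (AGCAGC, off=3): no sites
  XjeIII TCACAT/4: at [24] ⇒ [28]
  YnoVI CGCTG/0: at [38, 44] ⇒ [38, 44]
  GruIX CGATCAT/5: at [1, 16] ⇒ [6, 21]

All cut coordinates (distinct, sorted): [6, 10, 21, 28, 38, 44, 49, 57]

Fragment lengths:
  6→10: 4 bp
  10→21: 11 bp
  21→28: 7 bp
  28→38: 10 bp
  38→44: 6 bp
  44→49: 5 bp
  49→57: 8 bp
  57→6 (wrap): 70-57+6 = 19 bp

[4,5,6,7,8,10,11,19]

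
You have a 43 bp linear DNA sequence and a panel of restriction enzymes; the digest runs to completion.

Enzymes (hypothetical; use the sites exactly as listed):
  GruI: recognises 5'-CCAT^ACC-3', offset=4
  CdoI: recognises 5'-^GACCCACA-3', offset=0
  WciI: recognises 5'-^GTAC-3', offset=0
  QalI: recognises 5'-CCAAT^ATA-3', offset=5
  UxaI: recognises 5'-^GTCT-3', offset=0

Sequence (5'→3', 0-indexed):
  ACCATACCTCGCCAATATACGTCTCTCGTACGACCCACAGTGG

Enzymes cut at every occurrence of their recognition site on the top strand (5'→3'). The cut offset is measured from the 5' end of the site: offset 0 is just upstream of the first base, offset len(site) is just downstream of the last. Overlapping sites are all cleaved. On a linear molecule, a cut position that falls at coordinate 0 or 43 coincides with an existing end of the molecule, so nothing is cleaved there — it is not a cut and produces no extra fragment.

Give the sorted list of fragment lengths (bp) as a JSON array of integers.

Per-enzyme occurrences:
  GruI (CCATACC, off=4): starts [1] → cuts [5]
  CdoI (GACCCACA, off=0): starts [31] → cuts [31]
  WciI (GTAC, off=0): starts [27] → cuts [27]
  QalI (CCAATATA, off=5): starts [11] → cuts [16]
  UxaI (GTCT, off=0): starts [20] → cuts [20]

All cut coordinates (distinct, sorted): [5, 16, 20, 27, 31]

Fragment lengths:
  [0,5): 5 bp
  [5,16): 11 bp
  [16,20): 4 bp
  [20,27): 7 bp
  [27,31): 4 bp
  [31,43): 12 bp

[4,4,5,7,11,12]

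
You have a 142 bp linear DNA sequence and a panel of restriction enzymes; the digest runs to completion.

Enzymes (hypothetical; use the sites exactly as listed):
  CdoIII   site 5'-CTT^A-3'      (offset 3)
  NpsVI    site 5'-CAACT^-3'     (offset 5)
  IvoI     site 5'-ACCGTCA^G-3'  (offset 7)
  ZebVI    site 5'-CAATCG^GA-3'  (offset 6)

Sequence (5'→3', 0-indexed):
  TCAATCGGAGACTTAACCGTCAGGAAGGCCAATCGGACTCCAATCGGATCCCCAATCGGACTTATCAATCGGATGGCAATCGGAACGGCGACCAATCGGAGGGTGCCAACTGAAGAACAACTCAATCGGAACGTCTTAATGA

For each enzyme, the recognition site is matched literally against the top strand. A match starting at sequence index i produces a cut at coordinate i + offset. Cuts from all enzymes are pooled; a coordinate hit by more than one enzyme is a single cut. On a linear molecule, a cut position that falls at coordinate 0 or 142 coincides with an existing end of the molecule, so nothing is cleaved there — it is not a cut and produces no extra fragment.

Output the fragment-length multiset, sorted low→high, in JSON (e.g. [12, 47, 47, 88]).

Per-enzyme occurrences:
  CdoIII CTTA/3: at [11, 60, 134] ⇒ [14, 63, 137]
  NpsVI CAACT/5: at [106, 117] ⇒ [111, 122]
  IvoI ACCGTCAG/7: at [15] ⇒ [22]
  ZebVI CAATCGGA/6: at [1, 29, 40, 52, 65, 76, 92, 122] ⇒ [7, 35, 46, 58, 71, 82, 98, 128]

Pooled cuts: [7, 14, 22, 35, 46, 58, 63, 71, 82, 98, 111, 122, 128, 137]

Fragment lengths:
  [0,7): 7 bp
  [7,14): 7 bp
  [14,22): 8 bp
  [22,35): 13 bp
  [35,46): 11 bp
  [46,58): 12 bp
  [58,63): 5 bp
  [63,71): 8 bp
  [71,82): 11 bp
  [82,98): 16 bp
  [98,111): 13 bp
  [111,122): 11 bp
  [122,128): 6 bp
  [128,137): 9 bp
  [137,142): 5 bp

[5,5,6,7,7,8,8,9,11,11,11,12,13,13,16]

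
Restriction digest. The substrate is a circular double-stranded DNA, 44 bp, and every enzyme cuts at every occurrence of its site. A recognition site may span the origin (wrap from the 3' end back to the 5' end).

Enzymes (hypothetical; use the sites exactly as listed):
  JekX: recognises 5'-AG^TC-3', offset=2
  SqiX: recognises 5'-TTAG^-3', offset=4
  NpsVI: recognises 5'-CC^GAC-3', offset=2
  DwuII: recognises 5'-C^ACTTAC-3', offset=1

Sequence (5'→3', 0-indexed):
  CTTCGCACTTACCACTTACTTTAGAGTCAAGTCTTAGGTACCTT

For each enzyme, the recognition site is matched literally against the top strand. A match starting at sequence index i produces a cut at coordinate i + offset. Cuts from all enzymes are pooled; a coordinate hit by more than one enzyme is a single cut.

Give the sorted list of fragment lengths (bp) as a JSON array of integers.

[2,5,6,7,11,13]

Scan for sites:
  JekX (AGTC, off=2): starts [24, 29] → cuts [26, 31]
  SqiX (TTAG, off=4): starts [20, 33] → cuts [24, 37]
  NpsVI (CCGAC, off=2): no sites
  DwuII (CACTTAC, off=1): starts [5, 12] → cuts [6, 13]

All cut coordinates (distinct, sorted): [6, 13, 24, 26, 31, 37]

Fragments:
  6→13: 7 bp
  13→24: 11 bp
  24→26: 2 bp
  26→31: 5 bp
  31→37: 6 bp
  37→6 (wrap): 44-37+6 = 13 bp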